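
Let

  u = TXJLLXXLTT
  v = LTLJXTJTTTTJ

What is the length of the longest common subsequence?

5

Pick T (u #1, v #2) → X (u #2, v #5) → J (u #3, v #7) → T (u #9, v #10) → T (u #10, v #11); all 5 characters appear in both, in order. Since dp[10][12] = 5, nothing longer is possible.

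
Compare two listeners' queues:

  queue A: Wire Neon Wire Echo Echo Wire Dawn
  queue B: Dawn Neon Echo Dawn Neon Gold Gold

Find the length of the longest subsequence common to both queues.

3

Match Neon (queue A #2, queue B #2), Echo (queue A #5, queue B #3), Dawn (queue A #7, queue B #4) — 3 songs in the same relative order in both. dp[7][7] = 3 confirms this is the maximum.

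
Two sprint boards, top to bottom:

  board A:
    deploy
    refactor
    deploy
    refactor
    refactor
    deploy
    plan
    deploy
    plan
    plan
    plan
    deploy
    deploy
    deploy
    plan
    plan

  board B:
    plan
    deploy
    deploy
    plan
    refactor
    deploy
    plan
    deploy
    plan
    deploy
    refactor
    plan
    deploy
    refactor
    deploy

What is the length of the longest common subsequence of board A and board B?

Taking deploy [1,2], deploy [3,3], refactor [5,5], deploy [6,6], plan [7,7], deploy [8,8], plan [9,9], plan [11,12], deploy [12,13], deploy [14,15] gives a common subsequence of length 10. Since dp[16][15] = 10, nothing longer is possible.

10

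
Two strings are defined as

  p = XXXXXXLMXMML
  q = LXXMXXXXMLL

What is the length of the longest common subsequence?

Taking X at p[1]=q[2], then X at p[2]=q[3], then X at p[3]=q[5], then X at p[4]=q[6], then X at p[5]=q[7], then X at p[6]=q[8], then L at p[7]=q[10], then L at p[12]=q[11] gives a common subsequence of length 8. Since dp[12][11] = 8, nothing longer is possible.

8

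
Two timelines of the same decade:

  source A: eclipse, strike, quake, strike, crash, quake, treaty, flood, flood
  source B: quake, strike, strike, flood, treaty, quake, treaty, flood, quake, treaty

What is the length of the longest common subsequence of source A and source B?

5

Pick strike at source A[2]=source B[2], then strike at source A[4]=source B[3], then quake at source A[6]=source B[6], then treaty at source A[7]=source B[7], then flood at source A[8]=source B[8]; all 5 events appear in both, in order. Since dp[9][10] = 5, nothing longer is possible.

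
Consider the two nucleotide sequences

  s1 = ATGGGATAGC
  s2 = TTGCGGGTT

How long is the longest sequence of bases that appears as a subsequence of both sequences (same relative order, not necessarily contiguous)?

Pick T [2,2], G [3,5], G [4,6], G [5,7], T [7,9]; all 5 bases appear in both, in order. Since dp[10][9] = 5, nothing longer is possible.

5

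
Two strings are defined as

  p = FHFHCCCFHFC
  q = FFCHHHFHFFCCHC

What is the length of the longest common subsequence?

8

Match F (p #1, q #2); then H (p #2, q #6); then F (p #3, q #7); then H (p #4, q #8); then C (p #6, q #11); then C (p #7, q #12); then H (p #9, q #13); then C (p #11, q #14) — 8 characters in the same relative order in both. dp[11][14] = 8 confirms this is the maximum.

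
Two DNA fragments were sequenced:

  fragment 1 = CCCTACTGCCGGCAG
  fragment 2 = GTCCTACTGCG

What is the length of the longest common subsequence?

Pick C at fragment 1[2]=fragment 2[3] → C at fragment 1[3]=fragment 2[4] → T at fragment 1[4]=fragment 2[5] → A at fragment 1[5]=fragment 2[6] → C at fragment 1[6]=fragment 2[7] → T at fragment 1[7]=fragment 2[8] → G at fragment 1[12]=fragment 2[9] → C at fragment 1[13]=fragment 2[10] → G at fragment 1[15]=fragment 2[11]; all 9 bases appear in both, in order. The LCS DP gives dp[15][11] = 9, so this is optimal.

9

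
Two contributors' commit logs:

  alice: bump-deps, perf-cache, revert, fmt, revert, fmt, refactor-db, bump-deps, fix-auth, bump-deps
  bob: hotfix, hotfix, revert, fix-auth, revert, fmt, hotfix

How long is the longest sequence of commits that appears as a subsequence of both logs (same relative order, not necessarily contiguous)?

3

Match revert (alice #3, bob #3) → revert (alice #5, bob #5) → fmt (alice #6, bob #6) — 3 commits in the same relative order in both. dp[10][7] = 3 confirms this is the maximum.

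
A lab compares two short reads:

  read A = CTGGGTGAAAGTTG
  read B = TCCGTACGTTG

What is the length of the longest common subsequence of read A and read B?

8

Pick C at read A[1]=read B[3], then G at read A[5]=read B[4], then T at read A[6]=read B[5], then A at read A[8]=read B[6], then G at read A[11]=read B[8], then T at read A[12]=read B[9], then T at read A[13]=read B[10], then G at read A[14]=read B[11]; all 8 bases appear in both, in order. The LCS DP gives dp[14][11] = 8, so this is optimal.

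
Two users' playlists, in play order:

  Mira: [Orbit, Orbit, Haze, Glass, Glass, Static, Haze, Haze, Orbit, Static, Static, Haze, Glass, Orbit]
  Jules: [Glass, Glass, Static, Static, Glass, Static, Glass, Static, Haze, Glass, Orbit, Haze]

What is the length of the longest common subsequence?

Match Glass (Mira #4, Jules #1), Glass (Mira #5, Jules #2), Static (Mira #6, Jules #4), Static (Mira #10, Jules #6), Static (Mira #11, Jules #8), Haze (Mira #12, Jules #9), Glass (Mira #13, Jules #10), Orbit (Mira #14, Jules #11) — 8 songs in the same relative order in both. dp[14][12] = 8 confirms this is the maximum.

8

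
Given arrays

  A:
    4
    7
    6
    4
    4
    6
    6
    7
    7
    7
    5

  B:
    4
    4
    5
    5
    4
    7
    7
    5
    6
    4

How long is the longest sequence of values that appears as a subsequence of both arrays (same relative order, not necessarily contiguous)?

Let dp[i][j] be the LCS length of the first i values of A and the first j values of B. dp[i][j] = dp[i-1][j-1]+1 when the i-th and j-th values match, else max(dp[i-1][j], dp[i][j-1]).
    ·  4  4  5  5  4  7  7  5  6  4
 ·  0  0  0  0  0  0  0  0  0  0  0
 4  0  1  1  1  1  1  1  1  1  1  1
 7  0  1  1  1  1  1  2  2  2  2  2
 6  0  1  1  1  1  1  2  2  2  3  3
 4  0  1  2  2  2  2  2  2  2  3  4
 4  0  1  2  2  2  3  3  3  3  3  4
 6  0  1  2  2  2  3  3  3  3  4  4
 6  0  1  2  2  2  3  3  3  3  4  4
 7  0  1  2  2  2  3  4  4  4  4  4
 7  0  1  2  2  2  3  4  5  5  5  5
 7  0  1  2  2  2  3  4  5  5  5  5
 5  0  1  2  3  3  3  4  5  6  6  6
dp[11][10] = 6. One LCS (by backtracking along matches): 4, 4, 4, 7, 7, 5.

6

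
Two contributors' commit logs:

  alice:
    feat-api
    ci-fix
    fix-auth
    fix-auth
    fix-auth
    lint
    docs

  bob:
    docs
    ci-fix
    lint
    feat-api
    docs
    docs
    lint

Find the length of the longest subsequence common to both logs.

3

One common subsequence of length 3: ci-fix at alice[2]=bob[2] → lint at alice[6]=bob[3] → docs at alice[7]=bob[6]. The LCS DP gives dp[7][7] = 3, so this is optimal.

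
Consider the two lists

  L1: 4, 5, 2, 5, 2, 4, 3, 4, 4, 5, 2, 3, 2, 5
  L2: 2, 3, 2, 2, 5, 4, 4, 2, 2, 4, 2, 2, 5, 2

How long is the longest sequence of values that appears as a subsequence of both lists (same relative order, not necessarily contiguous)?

8

Taking 2 [3,4]; then 5 [4,5]; then 4 [6,6]; then 4 [8,7]; then 4 [9,10]; then 2 [11,11]; then 2 [13,12]; then 5 [14,13] gives a common subsequence of length 8. dp[14][14] = 8 confirms this is the maximum.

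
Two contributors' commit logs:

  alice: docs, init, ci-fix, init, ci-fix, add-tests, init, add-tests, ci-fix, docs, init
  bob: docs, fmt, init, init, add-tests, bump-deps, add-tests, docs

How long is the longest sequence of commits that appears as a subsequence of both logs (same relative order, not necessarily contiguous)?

6

Match docs [1,1] → init [2,3] → init [4,4] → add-tests [6,5] → add-tests [8,7] → docs [10,8] — 6 commits in the same relative order in both. dp[11][8] = 6 confirms this is the maximum.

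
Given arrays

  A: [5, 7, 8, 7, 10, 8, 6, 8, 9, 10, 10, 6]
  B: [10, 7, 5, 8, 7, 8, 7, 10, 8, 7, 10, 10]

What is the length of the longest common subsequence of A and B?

Let dp[i][j] be the LCS length of the first i values of A and the first j values of B. dp[i][j] = dp[i-1][j-1]+1 when the i-th and j-th values match, else max(dp[i-1][j], dp[i][j-1]).
    · 10  7  5  8  7  8  7 10  8  7 10 10
 ·  0  0  0  0  0  0  0  0  0  0  0  0  0
 5  0  0  0  1  1  1  1  1  1  1  1  1  1
 7  0  0  1  1  1  2  2  2  2  2  2  2  2
 8  0  0  1  1  2  2  3  3  3  3  3  3  3
 7  0  0  1  1  2  3  3  4  4  4  4  4  4
10  0  1  1  1  2  3  3  4  5  5  5  5  5
 8  0  1  1  1  2  3  4  4  5  6  6  6  6
 6  0  1  1  1  2  3  4  4  5  6  6  6  6
 8  0  1  1  1  2  3  4  4  5  6  6  6  6
 9  0  1  1  1  2  3  4  4  5  6  6  6  6
10  0  1  1  1  2  3  4  4  5  6  6  7  7
10  0  1  1  1  2  3  4  4  5  6  6  7  8
 6  0  1  1  1  2  3  4  4  5  6  6  7  8
dp[12][12] = 8. One LCS (by backtracking along matches): 5, 7, 8, 7, 10, 8, 10, 10.

8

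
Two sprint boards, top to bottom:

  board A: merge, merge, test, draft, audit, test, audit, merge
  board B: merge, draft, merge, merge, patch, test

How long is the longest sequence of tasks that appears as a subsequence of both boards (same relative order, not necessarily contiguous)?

Pick merge [1,3] → merge [2,4] → test [6,6]; all 3 tasks appear in both, in order. The LCS DP gives dp[8][6] = 3, so this is optimal.

3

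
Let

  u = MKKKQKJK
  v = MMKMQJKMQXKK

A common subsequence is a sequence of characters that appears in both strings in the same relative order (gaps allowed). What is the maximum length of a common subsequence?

Let dp[i][j] be the LCS length of the first i characters of u and the first j characters of v. dp[i][j] = dp[i-1][j-1]+1 when the i-th and j-th characters match, else max(dp[i-1][j], dp[i][j-1]).
    ·  M  M  K  M  Q  J  K  M  Q  X  K  K
 ·  0  0  0  0  0  0  0  0  0  0  0  0  0
 M  0  1  1  1  1  1  1  1  1  1  1  1  1
 K  0  1  1  2  2  2  2  2  2  2  2  2  2
 K  0  1  1  2  2  2  2  3  3  3  3  3  3
 K  0  1  1  2  2  2  2  3  3  3  3  4  4
 Q  0  1  1  2  2  3  3  3  3  4  4  4  4
 K  0  1  1  2  2  3  3  4  4  4  4  5  5
 J  0  1  1  2  2  3  4  4  4  4  4  5  5
 K  0  1  1  2  2  3  4  5  5  5  5  5  6
dp[8][12] = 6. One LCS (by backtracking along matches): MKKQKK.

6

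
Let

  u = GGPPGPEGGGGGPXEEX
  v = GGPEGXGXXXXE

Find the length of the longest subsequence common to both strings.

8

Taking G at u[2]=v[1]; then G at u[5]=v[2]; then P at u[6]=v[3]; then E at u[7]=v[4]; then G at u[8]=v[5]; then G at u[9]=v[7]; then X at u[14]=v[11]; then E at u[16]=v[12] gives a common subsequence of length 8. Since dp[17][12] = 8, nothing longer is possible.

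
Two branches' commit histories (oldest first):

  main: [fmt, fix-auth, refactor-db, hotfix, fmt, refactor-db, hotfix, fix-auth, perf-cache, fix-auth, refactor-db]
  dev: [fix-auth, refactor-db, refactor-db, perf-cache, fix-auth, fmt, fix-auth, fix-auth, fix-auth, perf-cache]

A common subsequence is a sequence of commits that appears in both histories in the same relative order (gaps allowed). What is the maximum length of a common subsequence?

5

Pick fix-auth [2,1] → refactor-db [3,3] → fmt [5,6] → fix-auth [8,9] → perf-cache [9,10]; all 5 commits appear in both, in order. Since dp[11][10] = 5, nothing longer is possible.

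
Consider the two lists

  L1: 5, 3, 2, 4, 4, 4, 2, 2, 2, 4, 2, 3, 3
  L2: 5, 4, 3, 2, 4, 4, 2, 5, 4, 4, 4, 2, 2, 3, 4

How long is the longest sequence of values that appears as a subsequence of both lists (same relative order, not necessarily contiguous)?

One common subsequence of length 9: 5 [1,1], 3 [2,3], 2 [3,7], 4 [4,9], 4 [5,10], 4 [6,11], 2 [7,12], 2 [8,13], 4 [10,15]. Since dp[13][15] = 9, nothing longer is possible.

9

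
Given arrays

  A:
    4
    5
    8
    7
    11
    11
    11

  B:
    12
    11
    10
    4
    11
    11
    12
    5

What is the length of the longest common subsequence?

3

Taking 4 [1,4], then 11 [5,5], then 11 [6,6] gives a common subsequence of length 3. The LCS DP gives dp[7][8] = 3, so this is optimal.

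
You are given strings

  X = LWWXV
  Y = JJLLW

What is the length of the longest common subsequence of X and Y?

Pick L at X[1]=Y[4] → W at X[3]=Y[5]; all 2 characters appear in both, in order. The LCS DP gives dp[5][5] = 2, so this is optimal.

2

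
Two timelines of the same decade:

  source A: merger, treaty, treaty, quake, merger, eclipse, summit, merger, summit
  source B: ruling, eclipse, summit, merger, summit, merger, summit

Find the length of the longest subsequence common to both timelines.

Pick merger [5,4]; then summit [7,5]; then merger [8,6]; then summit [9,7]; all 4 events appear in both, in order, and the DP table's final entry dp[9][7] is also 4, so no common subsequence is longer.

4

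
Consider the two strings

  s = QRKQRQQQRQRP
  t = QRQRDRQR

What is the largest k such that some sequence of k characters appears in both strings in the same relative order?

Pick Q [1,1], R [2,2], Q [4,3], R [5,4], R [9,6], Q [10,7], R [11,8]; all 7 characters appear in both, in order, and the DP table's final entry dp[12][8] is also 7, so no common subsequence is longer.

7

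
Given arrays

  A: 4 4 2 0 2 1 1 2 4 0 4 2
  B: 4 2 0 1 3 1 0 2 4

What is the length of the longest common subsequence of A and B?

7

Pick 4 (A #2, B #1), 2 (A #3, B #2), 0 (A #4, B #3), 1 (A #6, B #4), 1 (A #7, B #6), 2 (A #8, B #8), 4 (A #11, B #9); all 7 values appear in both, in order. dp[12][9] = 7 confirms this is the maximum.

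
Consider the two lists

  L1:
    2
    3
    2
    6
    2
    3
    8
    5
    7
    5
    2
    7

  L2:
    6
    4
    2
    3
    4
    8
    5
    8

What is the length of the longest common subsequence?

5

Let dp[i][j] be the LCS length of the first i values of L1 and the first j values of L2. dp[i][j] = dp[i-1][j-1]+1 when the i-th and j-th values match, else max(dp[i-1][j], dp[i][j-1]).
    ·  6  4  2  3  4  8  5  8
 ·  0  0  0  0  0  0  0  0  0
 2  0  0  0  1  1  1  1  1  1
 3  0  0  0  1  2  2  2  2  2
 2  0  0  0  1  2  2  2  2  2
 6  0  1  1  1  2  2  2  2  2
 2  0  1  1  2  2  2  2  2  2
 3  0  1  1  2  3  3  3  3  3
 8  0  1  1  2  3  3  4  4  4
 5  0  1  1  2  3  3  4  5  5
 7  0  1  1  2  3  3  4  5  5
 5  0  1  1  2  3  3  4  5  5
 2  0  1  1  2  3  3  4  5  5
 7  0  1  1  2  3  3  4  5  5
dp[12][8] = 5. One LCS (by backtracking along matches): 6, 2, 3, 8, 5.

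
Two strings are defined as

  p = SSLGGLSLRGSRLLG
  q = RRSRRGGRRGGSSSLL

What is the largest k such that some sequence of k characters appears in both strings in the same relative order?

8

Pick S [1,3], G [4,6], G [5,7], R [9,9], G [10,11], S [11,14], L [13,15], L [14,16]; all 8 characters appear in both, in order. Since dp[15][16] = 8, nothing longer is possible.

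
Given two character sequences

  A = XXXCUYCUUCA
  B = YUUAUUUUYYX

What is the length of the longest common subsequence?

Pick Y at A[6]=B[1], then U at A[8]=B[2], then U at A[9]=B[3], then A at A[11]=B[4]; all 4 characters appear in both, in order. The LCS DP gives dp[11][11] = 4, so this is optimal.

4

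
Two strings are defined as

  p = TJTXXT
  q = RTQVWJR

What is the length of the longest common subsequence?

Let dp[i][j] be the LCS length of the first i characters of p and the first j characters of q. dp[i][j] = dp[i-1][j-1]+1 when the i-th and j-th characters match, else max(dp[i-1][j], dp[i][j-1]).
    ·  R  T  Q  V  W  J  R
 ·  0  0  0  0  0  0  0  0
 T  0  0  1  1  1  1  1  1
 J  0  0  1  1  1  1  2  2
 T  0  0  1  1  1  1  2  2
 X  0  0  1  1  1  1  2  2
 X  0  0  1  1  1  1  2  2
 T  0  0  1  1  1  1  2  2
dp[6][7] = 2. One LCS (by backtracking along matches): TJ.

2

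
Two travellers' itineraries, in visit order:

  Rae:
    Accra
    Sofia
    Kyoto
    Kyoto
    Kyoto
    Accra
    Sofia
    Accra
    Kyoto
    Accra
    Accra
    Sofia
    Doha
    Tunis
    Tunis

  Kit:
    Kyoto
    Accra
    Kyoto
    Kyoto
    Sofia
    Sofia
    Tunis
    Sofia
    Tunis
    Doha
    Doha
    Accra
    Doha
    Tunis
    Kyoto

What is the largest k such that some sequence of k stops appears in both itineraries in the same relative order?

7

One common subsequence of length 7: Accra (Rae #1, Kit #2), then Kyoto (Rae #3, Kit #3), then Kyoto (Rae #4, Kit #4), then Sofia (Rae #7, Kit #8), then Accra (Rae #11, Kit #12), then Doha (Rae #13, Kit #13), then Tunis (Rae #14, Kit #14). Since dp[15][15] = 7, nothing longer is possible.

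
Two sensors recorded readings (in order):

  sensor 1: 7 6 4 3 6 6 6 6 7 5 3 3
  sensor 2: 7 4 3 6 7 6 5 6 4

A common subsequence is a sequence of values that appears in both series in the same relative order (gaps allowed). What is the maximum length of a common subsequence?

Let dp[i][j] be the LCS length of the first i values of sensor 1 and the first j values of sensor 2. dp[i][j] = dp[i-1][j-1]+1 when the i-th and j-th values match, else max(dp[i-1][j], dp[i][j-1]).
    ·  7  4  3  6  7  6  5  6  4
 ·  0  0  0  0  0  0  0  0  0  0
 7  0  1  1  1  1  1  1  1  1  1
 6  0  1  1  1  2  2  2  2  2  2
 4  0  1  2  2  2  2  2  2  2  3
 3  0  1  2  3  3  3  3  3  3  3
 6  0  1  2  3  4  4  4  4  4  4
 6  0  1  2  3  4  4  5  5  5  5
 6  0  1  2  3  4  4  5  5  6  6
 6  0  1  2  3  4  4  5  5  6  6
 7  0  1  2  3  4  5  5  5  6  6
 5  0  1  2  3  4  5  5  6  6  6
 3  0  1  2  3  4  5  5  6  6  6
 3  0  1  2  3  4  5  5  6  6  6
dp[12][9] = 6. One LCS (by backtracking along matches): 7, 4, 3, 6, 6, 6.

6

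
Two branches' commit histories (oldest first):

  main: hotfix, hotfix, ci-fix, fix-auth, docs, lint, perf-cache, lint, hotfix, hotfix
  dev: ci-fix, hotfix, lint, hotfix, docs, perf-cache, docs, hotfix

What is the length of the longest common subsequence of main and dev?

5

Taking hotfix (main #1, dev #2), hotfix (main #2, dev #4), docs (main #5, dev #5), perf-cache (main #7, dev #6), hotfix (main #10, dev #8) gives a common subsequence of length 5. The LCS DP gives dp[10][8] = 5, so this is optimal.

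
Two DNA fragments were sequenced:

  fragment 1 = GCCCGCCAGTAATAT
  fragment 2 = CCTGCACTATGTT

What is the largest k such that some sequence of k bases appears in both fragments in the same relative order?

One common subsequence of length 9: C (fragment 1 #2, fragment 2 #1) → C (fragment 1 #3, fragment 2 #2) → G (fragment 1 #5, fragment 2 #4) → C (fragment 1 #6, fragment 2 #5) → C (fragment 1 #7, fragment 2 #7) → A (fragment 1 #8, fragment 2 #9) → G (fragment 1 #9, fragment 2 #11) → T (fragment 1 #13, fragment 2 #12) → T (fragment 1 #15, fragment 2 #13). The LCS DP gives dp[15][13] = 9, so this is optimal.

9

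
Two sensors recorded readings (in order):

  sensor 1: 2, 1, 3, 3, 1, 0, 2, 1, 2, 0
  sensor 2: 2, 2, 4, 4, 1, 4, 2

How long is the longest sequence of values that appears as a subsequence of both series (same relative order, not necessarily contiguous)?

4

Taking 2 (sensor 1 #1, sensor 2 #1), 2 (sensor 1 #7, sensor 2 #2), 1 (sensor 1 #8, sensor 2 #5), 2 (sensor 1 #9, sensor 2 #7) gives a common subsequence of length 4. dp[10][7] = 4 confirms this is the maximum.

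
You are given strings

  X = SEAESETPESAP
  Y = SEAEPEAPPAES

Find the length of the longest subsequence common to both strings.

Match S [1,1], E [2,2], A [3,3], E [4,4], E [6,6], P [8,9], E [9,11], S [10,12] — 8 characters in the same relative order in both, and the DP table's final entry dp[12][12] is also 8, so no common subsequence is longer.

8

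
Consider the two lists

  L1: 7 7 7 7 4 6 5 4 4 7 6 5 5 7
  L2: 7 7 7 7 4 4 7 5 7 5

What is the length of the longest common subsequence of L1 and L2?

9

Taking 7 [1,1]; then 7 [2,2]; then 7 [3,3]; then 7 [4,4]; then 4 [8,5]; then 4 [9,6]; then 7 [10,7]; then 5 [12,8]; then 5 [13,10] gives a common subsequence of length 9. The LCS DP gives dp[14][10] = 9, so this is optimal.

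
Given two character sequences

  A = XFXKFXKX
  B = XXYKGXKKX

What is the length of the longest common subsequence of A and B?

6

Let dp[i][j] be the LCS length of the first i characters of A and the first j characters of B. dp[i][j] = dp[i-1][j-1]+1 when the i-th and j-th characters match, else max(dp[i-1][j], dp[i][j-1]).
    ·  X  X  Y  K  G  X  K  K  X
 ·  0  0  0  0  0  0  0  0  0  0
 X  0  1  1  1  1  1  1  1  1  1
 F  0  1  1  1  1  1  1  1  1  1
 X  0  1  2  2  2  2  2  2  2  2
 K  0  1  2  2  3  3  3  3  3  3
 F  0  1  2  2  3  3  3  3  3  3
 X  0  1  2  2  3  3  4  4  4  4
 K  0  1  2  2  3  3  4  5  5  5
 X  0  1  2  2  3  3  4  5  5  6
dp[8][9] = 6. One LCS (by backtracking along matches): XXKXKX.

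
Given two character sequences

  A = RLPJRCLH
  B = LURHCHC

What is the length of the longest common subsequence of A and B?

Let dp[i][j] be the LCS length of the first i characters of A and the first j characters of B. dp[i][j] = dp[i-1][j-1]+1 when the i-th and j-th characters match, else max(dp[i-1][j], dp[i][j-1]).
    ·  L  U  R  H  C  H  C
 ·  0  0  0  0  0  0  0  0
 R  0  0  0  1  1  1  1  1
 L  0  1  1  1  1  1  1  1
 P  0  1  1  1  1  1  1  1
 J  0  1  1  1  1  1  1  1
 R  0  1  1  2  2  2  2  2
 C  0  1  1  2  2  3  3  3
 L  0  1  1  2  2  3  3  3
 H  0  1  1  2  3  3  4  4
dp[8][7] = 4. One LCS (by backtracking along matches): LRCH.

4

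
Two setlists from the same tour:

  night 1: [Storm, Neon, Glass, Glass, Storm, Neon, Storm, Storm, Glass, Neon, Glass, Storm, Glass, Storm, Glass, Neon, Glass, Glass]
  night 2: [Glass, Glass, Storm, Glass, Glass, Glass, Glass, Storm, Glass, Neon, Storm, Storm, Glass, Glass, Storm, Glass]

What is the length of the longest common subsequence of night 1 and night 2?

11

Pick Storm [1,3], then Glass [3,6], then Glass [4,7], then Storm [5,8], then Neon [6,10], then Storm [7,11], then Storm [8,12], then Glass [11,13], then Glass [13,14], then Storm [14,15], then Glass [18,16]; all 11 songs appear in both, in order. dp[18][16] = 11 confirms this is the maximum.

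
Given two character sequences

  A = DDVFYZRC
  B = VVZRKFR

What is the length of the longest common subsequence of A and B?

Pick V (A #3, B #2), F (A #4, B #6), R (A #7, B #7); all 3 characters appear in both, in order, and the DP table's final entry dp[8][7] is also 3, so no common subsequence is longer.

3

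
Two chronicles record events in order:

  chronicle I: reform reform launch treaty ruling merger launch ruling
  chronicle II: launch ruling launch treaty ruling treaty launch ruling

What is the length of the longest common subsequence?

Match launch [3,3], then treaty [4,4], then ruling [5,5], then launch [7,7], then ruling [8,8] — 5 events in the same relative order in both, and the DP table's final entry dp[8][8] is also 5, so no common subsequence is longer.

5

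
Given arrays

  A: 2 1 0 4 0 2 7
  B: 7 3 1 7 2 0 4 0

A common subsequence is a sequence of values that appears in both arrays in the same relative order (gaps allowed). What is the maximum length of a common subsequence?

One common subsequence of length 4: 2 [1,5], 0 [3,6], 4 [4,7], 0 [5,8]. dp[7][8] = 4 confirms this is the maximum.

4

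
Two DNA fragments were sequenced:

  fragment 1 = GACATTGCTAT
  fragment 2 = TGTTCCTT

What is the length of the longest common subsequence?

Pick G [1,2] → T [5,3] → T [6,4] → C [8,6] → T [9,7] → T [11,8]; all 6 bases appear in both, in order. Since dp[11][8] = 6, nothing longer is possible.

6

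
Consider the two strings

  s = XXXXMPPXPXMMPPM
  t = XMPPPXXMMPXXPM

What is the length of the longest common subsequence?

Taking X at s[4]=t[1]; then M at s[5]=t[2]; then P at s[6]=t[4]; then P at s[7]=t[5]; then X at s[8]=t[6]; then X at s[10]=t[7]; then M at s[11]=t[8]; then M at s[12]=t[9]; then P at s[13]=t[10]; then P at s[14]=t[13]; then M at s[15]=t[14] gives a common subsequence of length 11, and the DP table's final entry dp[15][14] is also 11, so no common subsequence is longer.

11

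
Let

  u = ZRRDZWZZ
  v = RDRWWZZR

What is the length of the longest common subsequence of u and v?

5

One common subsequence of length 5: R at u[2]=v[1], R at u[3]=v[3], W at u[6]=v[5], Z at u[7]=v[6], Z at u[8]=v[7]. dp[8][8] = 5 confirms this is the maximum.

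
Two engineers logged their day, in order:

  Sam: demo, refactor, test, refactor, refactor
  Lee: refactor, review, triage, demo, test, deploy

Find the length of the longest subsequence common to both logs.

2

One common subsequence of length 2: demo at Sam[1]=Lee[4], test at Sam[3]=Lee[5]. Since dp[5][6] = 2, nothing longer is possible.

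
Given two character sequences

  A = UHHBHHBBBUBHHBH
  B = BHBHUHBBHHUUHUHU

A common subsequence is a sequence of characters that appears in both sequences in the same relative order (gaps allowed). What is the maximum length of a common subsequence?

9

Taking H (A #3, B #2) → B (A #4, B #3) → H (A #5, B #4) → H (A #6, B #6) → B (A #7, B #7) → B (A #8, B #8) → U (A #10, B #12) → H (A #12, B #13) → H (A #13, B #15) gives a common subsequence of length 9. dp[15][16] = 9 confirms this is the maximum.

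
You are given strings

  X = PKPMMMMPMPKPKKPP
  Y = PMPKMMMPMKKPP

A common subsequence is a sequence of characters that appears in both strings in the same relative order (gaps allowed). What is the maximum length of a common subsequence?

11

Taking P [1,3] → K [2,4] → M [5,5] → M [6,6] → M [7,7] → P [8,8] → M [9,9] → K [13,10] → K [14,11] → P [15,12] → P [16,13] gives a common subsequence of length 11. Since dp[16][13] = 11, nothing longer is possible.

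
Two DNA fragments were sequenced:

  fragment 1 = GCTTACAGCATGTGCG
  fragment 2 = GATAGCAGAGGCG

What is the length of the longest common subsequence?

11

Taking G at fragment 1[1]=fragment 2[1] → T at fragment 1[4]=fragment 2[3] → A at fragment 1[5]=fragment 2[4] → C at fragment 1[6]=fragment 2[6] → A at fragment 1[7]=fragment 2[7] → G at fragment 1[8]=fragment 2[8] → A at fragment 1[10]=fragment 2[9] → G at fragment 1[12]=fragment 2[10] → G at fragment 1[14]=fragment 2[11] → C at fragment 1[15]=fragment 2[12] → G at fragment 1[16]=fragment 2[13] gives a common subsequence of length 11. Since dp[16][13] = 11, nothing longer is possible.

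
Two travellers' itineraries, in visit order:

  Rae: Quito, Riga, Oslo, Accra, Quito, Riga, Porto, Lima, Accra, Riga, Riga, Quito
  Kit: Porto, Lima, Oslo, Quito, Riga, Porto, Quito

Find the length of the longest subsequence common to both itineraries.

5

Pick Oslo (Rae #3, Kit #3), then Quito (Rae #5, Kit #4), then Riga (Rae #6, Kit #5), then Porto (Rae #7, Kit #6), then Quito (Rae #12, Kit #7); all 5 stops appear in both, in order. Since dp[12][7] = 5, nothing longer is possible.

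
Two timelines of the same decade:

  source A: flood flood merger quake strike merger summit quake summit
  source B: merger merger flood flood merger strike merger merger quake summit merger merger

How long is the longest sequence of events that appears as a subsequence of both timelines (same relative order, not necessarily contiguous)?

Match flood [1,3], flood [2,4], merger [3,5], strike [5,6], merger [6,8], quake [8,9], summit [9,10] — 7 events in the same relative order in both, and the DP table's final entry dp[9][12] is also 7, so no common subsequence is longer.

7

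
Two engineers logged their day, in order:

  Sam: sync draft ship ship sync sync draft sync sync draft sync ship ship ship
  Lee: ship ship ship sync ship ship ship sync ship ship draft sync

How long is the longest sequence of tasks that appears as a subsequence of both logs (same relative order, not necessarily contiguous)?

6

Pick sync [1,4], then ship [3,6], then ship [4,7], then sync [5,8], then draft [10,11], then sync [11,12]; all 6 tasks appear in both, in order, and the DP table's final entry dp[14][12] is also 6, so no common subsequence is longer.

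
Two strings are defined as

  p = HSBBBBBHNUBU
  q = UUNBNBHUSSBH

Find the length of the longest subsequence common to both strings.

5

Taking B [3,4] → B [7,6] → H [8,7] → U [10,8] → B [11,11] gives a common subsequence of length 5. Since dp[12][12] = 5, nothing longer is possible.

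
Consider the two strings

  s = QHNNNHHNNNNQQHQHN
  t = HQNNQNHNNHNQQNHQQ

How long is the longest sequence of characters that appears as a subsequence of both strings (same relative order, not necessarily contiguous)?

Match Q (s #1, t #2), N (s #3, t #3), N (s #4, t #4), N (s #5, t #6), H (s #7, t #7), N (s #8, t #8), N (s #9, t #9), N (s #11, t #11), Q (s #12, t #12), Q (s #13, t #13), H (s #14, t #15), Q (s #15, t #17) — 12 characters in the same relative order in both. dp[17][17] = 12 confirms this is the maximum.

12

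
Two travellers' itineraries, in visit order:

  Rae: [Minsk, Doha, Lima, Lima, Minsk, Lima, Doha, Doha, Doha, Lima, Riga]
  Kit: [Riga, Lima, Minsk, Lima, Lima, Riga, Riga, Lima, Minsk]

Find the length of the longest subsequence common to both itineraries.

5

Taking Lima (Rae #4, Kit #2); then Minsk (Rae #5, Kit #3); then Lima (Rae #6, Kit #4); then Lima (Rae #10, Kit #5); then Riga (Rae #11, Kit #7) gives a common subsequence of length 5. The LCS DP gives dp[11][9] = 5, so this is optimal.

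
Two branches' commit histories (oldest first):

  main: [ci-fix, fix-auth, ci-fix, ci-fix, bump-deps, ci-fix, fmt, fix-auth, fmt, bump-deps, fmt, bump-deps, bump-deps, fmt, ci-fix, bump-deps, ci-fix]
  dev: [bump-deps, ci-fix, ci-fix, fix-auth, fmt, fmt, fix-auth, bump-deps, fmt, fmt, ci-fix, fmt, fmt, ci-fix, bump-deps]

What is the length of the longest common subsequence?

9

Taking ci-fix (main #1, dev #3), then fix-auth (main #2, dev #7), then bump-deps (main #5, dev #8), then fmt (main #7, dev #9), then fmt (main #9, dev #10), then fmt (main #11, dev #12), then fmt (main #14, dev #13), then ci-fix (main #15, dev #14), then bump-deps (main #16, dev #15) gives a common subsequence of length 9. Since dp[17][15] = 9, nothing longer is possible.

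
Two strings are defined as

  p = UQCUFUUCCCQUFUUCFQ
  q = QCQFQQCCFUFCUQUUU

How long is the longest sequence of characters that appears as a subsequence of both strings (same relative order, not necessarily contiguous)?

Match Q (p #2, q #1), then C (p #3, q #2), then F (p #5, q #4), then C (p #8, q #7), then C (p #9, q #8), then C (p #10, q #12), then Q (p #11, q #14), then U (p #12, q #15), then U (p #14, q #16), then U (p #15, q #17) — 10 characters in the same relative order in both, and the DP table's final entry dp[18][17] is also 10, so no common subsequence is longer.

10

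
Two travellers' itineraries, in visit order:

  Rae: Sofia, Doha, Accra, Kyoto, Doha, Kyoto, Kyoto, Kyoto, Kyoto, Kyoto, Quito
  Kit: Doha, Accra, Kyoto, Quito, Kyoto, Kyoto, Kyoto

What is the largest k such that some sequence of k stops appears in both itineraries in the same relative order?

Pick Doha [2,1]; then Accra [3,2]; then Kyoto [4,3]; then Kyoto [8,5]; then Kyoto [9,6]; then Kyoto [10,7]; all 6 stops appear in both, in order. Since dp[11][7] = 6, nothing longer is possible.

6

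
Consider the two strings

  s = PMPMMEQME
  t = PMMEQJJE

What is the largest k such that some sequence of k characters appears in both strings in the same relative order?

6

Match P [3,1], M [4,2], M [5,3], E [6,4], Q [7,5], E [9,8] — 6 characters in the same relative order in both. Since dp[9][8] = 6, nothing longer is possible.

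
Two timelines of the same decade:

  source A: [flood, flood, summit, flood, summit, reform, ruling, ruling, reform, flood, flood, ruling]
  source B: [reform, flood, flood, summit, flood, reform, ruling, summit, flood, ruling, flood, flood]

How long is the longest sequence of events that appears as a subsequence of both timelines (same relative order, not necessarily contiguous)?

9

One common subsequence of length 9: flood at source A[1]=source B[2], then flood at source A[2]=source B[3], then summit at source A[3]=source B[4], then flood at source A[4]=source B[5], then reform at source A[6]=source B[6], then ruling at source A[7]=source B[7], then ruling at source A[8]=source B[10], then flood at source A[10]=source B[11], then flood at source A[11]=source B[12]. The LCS DP gives dp[12][12] = 9, so this is optimal.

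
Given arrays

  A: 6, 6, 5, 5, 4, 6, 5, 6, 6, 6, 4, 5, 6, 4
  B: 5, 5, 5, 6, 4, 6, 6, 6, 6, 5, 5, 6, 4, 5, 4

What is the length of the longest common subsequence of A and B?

Taking 5 (A #3, B #2), 5 (A #4, B #3), 4 (A #5, B #5), 6 (A #6, B #7), 6 (A #8, B #8), 6 (A #9, B #9), 6 (A #10, B #12), 4 (A #11, B #13), 5 (A #12, B #14), 4 (A #14, B #15) gives a common subsequence of length 10. The LCS DP gives dp[14][15] = 10, so this is optimal.

10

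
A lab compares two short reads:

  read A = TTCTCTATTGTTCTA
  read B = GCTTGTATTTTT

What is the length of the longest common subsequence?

Pick T [1,3], then T [2,4], then T [6,6], then A [7,7], then T [8,8], then T [9,9], then T [11,10], then T [12,11], then T [14,12]; all 9 bases appear in both, in order. dp[15][12] = 9 confirms this is the maximum.

9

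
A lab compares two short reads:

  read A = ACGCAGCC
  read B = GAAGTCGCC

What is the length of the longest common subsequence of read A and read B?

Let dp[i][j] be the LCS length of the first i bases of read A and the first j bases of read B. dp[i][j] = dp[i-1][j-1]+1 when the i-th and j-th bases match, else max(dp[i-1][j], dp[i][j-1]).
    ·  G  A  A  G  T  C  G  C  C
 ·  0  0  0  0  0  0  0  0  0  0
 A  0  0  1  1  1  1  1  1  1  1
 C  0  0  1  1  1  1  2  2  2  2
 G  0  1  1  1  2  2  2  3  3  3
 C  0  1  1  1  2  2  3  3  4  4
 A  0  1  2  2  2  2  3  3  4  4
 G  0  1  2  2  3  3  3  4  4  4
 C  0  1  2  2  3  3  4  4  5  5
 C  0  1  2  2  3  3  4  4  5  6
dp[8][9] = 6. One LCS (by backtracking along matches): AGCGCC.

6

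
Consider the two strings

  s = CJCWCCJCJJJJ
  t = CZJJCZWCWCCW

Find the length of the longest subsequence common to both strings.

Match C at s[1]=t[1], J at s[2]=t[4], C at s[3]=t[5], W at s[4]=t[7], C at s[5]=t[8], C at s[6]=t[10], C at s[8]=t[11] — 7 characters in the same relative order in both, and the DP table's final entry dp[12][12] is also 7, so no common subsequence is longer.

7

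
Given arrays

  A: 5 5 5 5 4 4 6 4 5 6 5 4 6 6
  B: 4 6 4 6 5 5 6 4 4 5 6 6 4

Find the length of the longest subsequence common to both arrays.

8

Match 4 [5,1] → 4 [6,3] → 6 [7,4] → 5 [9,6] → 6 [10,7] → 5 [11,10] → 6 [13,11] → 6 [14,12] — 8 values in the same relative order in both. The LCS DP gives dp[14][13] = 8, so this is optimal.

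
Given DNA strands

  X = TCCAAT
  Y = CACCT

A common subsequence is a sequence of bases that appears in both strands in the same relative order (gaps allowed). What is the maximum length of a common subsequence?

Pick C (X #2, Y #3) → C (X #3, Y #4) → T (X #6, Y #5); all 3 bases appear in both, in order. Since dp[6][5] = 3, nothing longer is possible.

3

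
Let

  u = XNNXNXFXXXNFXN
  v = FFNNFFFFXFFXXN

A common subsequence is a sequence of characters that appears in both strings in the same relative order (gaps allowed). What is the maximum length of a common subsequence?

7

One common subsequence of length 7: N at u[2]=v[3], then N at u[3]=v[4], then X at u[4]=v[9], then F at u[7]=v[11], then X at u[10]=v[12], then X at u[13]=v[13], then N at u[14]=v[14]. Since dp[14][14] = 7, nothing longer is possible.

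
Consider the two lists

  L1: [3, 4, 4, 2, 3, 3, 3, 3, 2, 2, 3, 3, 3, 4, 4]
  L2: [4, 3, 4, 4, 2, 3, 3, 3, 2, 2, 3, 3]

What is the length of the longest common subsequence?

11

Pick 3 [1,2], 4 [2,3], 4 [3,4], 2 [4,5], 3 [6,6], 3 [7,7], 3 [8,8], 2 [9,9], 2 [10,10], 3 [12,11], 3 [13,12]; all 11 values appear in both, in order, and the DP table's final entry dp[15][12] is also 11, so no common subsequence is longer.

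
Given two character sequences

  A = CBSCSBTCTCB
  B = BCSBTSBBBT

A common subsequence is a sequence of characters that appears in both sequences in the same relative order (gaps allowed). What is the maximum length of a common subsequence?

6

Let dp[i][j] be the LCS length of the first i characters of A and the first j characters of B. dp[i][j] = dp[i-1][j-1]+1 when the i-th and j-th characters match, else max(dp[i-1][j], dp[i][j-1]).
    ·  B  C  S  B  T  S  B  B  B  T
 ·  0  0  0  0  0  0  0  0  0  0  0
 C  0  0  1  1  1  1  1  1  1  1  1
 B  0  1  1  1  2  2  2  2  2  2  2
 S  0  1  1  2  2  2  3  3  3  3  3
 C  0  1  2  2  2  2  3  3  3  3  3
 S  0  1  2  3  3  3  3  3  3  3  3
 B  0  1  2  3  4  4  4  4  4  4  4
 T  0  1  2  3  4  5  5  5  5  5  5
 C  0  1  2  3  4  5  5  5  5  5  5
 T  0  1  2  3  4  5  5  5  5  5  6
 C  0  1  2  3  4  5  5  5  5  5  6
 B  0  1  2  3  4  5  5  6  6  6  6
dp[11][10] = 6. One LCS (by backtracking along matches): BCSBTT.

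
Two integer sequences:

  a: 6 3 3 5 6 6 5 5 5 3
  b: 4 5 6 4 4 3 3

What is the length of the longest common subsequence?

Let dp[i][j] be the LCS length of the first i values of a and the first j values of b. dp[i][j] = dp[i-1][j-1]+1 when the i-th and j-th values match, else max(dp[i-1][j], dp[i][j-1]).
    ·  4  5  6  4  4  3  3
 ·  0  0  0  0  0  0  0  0
 6  0  0  0  1  1  1  1  1
 3  0  0  0  1  1  1  2  2
 3  0  0  0  1  1  1  2  3
 5  0  0  1  1  1  1  2  3
 6  0  0  1  2  2  2  2  3
 6  0  0  1  2  2  2  2  3
 5  0  0  1  2  2  2  2  3
 5  0  0  1  2  2  2  2  3
 5  0  0  1  2  2  2  2  3
 3  0  0  1  2  2  2  3  3
dp[10][7] = 3. One LCS (by backtracking along matches): 6, 3, 3.

3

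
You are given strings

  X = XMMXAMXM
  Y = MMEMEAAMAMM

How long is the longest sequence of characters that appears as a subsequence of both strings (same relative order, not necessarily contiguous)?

5

Let dp[i][j] be the LCS length of the first i characters of X and the first j characters of Y. dp[i][j] = dp[i-1][j-1]+1 when the i-th and j-th characters match, else max(dp[i-1][j], dp[i][j-1]).
    ·  M  M  E  M  E  A  A  M  A  M  M
 ·  0  0  0  0  0  0  0  0  0  0  0  0
 X  0  0  0  0  0  0  0  0  0  0  0  0
 M  0  1  1  1  1  1  1  1  1  1  1  1
 M  0  1  2  2  2  2  2  2  2  2  2  2
 X  0  1  2  2  2  2  2  2  2  2  2  2
 A  0  1  2  2  2  2  3  3  3  3  3  3
 M  0  1  2  2  3  3  3  3  4  4  4  4
 X  0  1  2  2  3  3  3  3  4  4  4  4
 M  0  1  2  2  3  3  3  3  4  4  5  5
dp[8][11] = 5. One LCS (by backtracking along matches): MMAMM.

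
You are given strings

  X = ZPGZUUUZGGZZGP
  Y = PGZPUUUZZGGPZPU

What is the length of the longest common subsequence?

Taking P [2,1], then G [3,2], then Z [4,3], then U [5,5], then U [6,6], then U [7,7], then Z [8,9], then G [9,10], then G [10,11], then Z [12,13], then P [14,14] gives a common subsequence of length 11. dp[14][15] = 11 confirms this is the maximum.

11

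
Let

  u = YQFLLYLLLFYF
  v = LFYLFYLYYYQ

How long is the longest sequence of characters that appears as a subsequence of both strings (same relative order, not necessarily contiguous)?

5

Let dp[i][j] be the LCS length of the first i characters of u and the first j characters of v. dp[i][j] = dp[i-1][j-1]+1 when the i-th and j-th characters match, else max(dp[i-1][j], dp[i][j-1]).
    ·  L  F  Y  L  F  Y  L  Y  Y  Y  Q
 ·  0  0  0  0  0  0  0  0  0  0  0  0
 Y  0  0  0  1  1  1  1  1  1  1  1  1
 Q  0  0  0  1  1  1  1  1  1  1  1  2
 F  0  0  1  1  1  2  2  2  2  2  2  2
 L  0  1  1  1  2  2  2  3  3  3  3  3
 L  0  1  1  1  2  2  2  3  3  3  3  3
 Y  0  1  1  2  2  2  3  3  4  4  4  4
 L  0  1  1  2  3  3  3  4  4  4  4  4
 L  0  1  1  2  3  3  3  4  4  4  4  4
 L  0  1  1  2  3  3  3  4  4  4  4  4
 F  0  1  2  2  3  4  4  4  4  4  4  4
 Y  0  1  2  3  3  4  5  5  5  5  5  5
 F  0  1  2  3  3  4  5  5  5  5  5  5
dp[12][11] = 5. One LCS (by backtracking along matches): YFLYY.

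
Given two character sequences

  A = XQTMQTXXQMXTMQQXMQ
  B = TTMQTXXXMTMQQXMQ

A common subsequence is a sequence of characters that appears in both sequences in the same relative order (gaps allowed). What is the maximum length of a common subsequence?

Match T [3,2], then M [4,3], then Q [5,4], then T [6,5], then X [7,7], then X [8,8], then M [10,9], then T [12,10], then M [13,11], then Q [14,12], then Q [15,13], then X [16,14], then M [17,15], then Q [18,16] — 14 characters in the same relative order in both, and the DP table's final entry dp[18][16] is also 14, so no common subsequence is longer.

14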